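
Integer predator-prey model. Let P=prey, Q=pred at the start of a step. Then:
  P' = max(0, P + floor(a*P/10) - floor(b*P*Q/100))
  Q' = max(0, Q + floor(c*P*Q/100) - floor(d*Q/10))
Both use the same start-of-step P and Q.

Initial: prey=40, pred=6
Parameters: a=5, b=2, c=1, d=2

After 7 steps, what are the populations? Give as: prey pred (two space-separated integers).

Step 1: prey: 40+20-4=56; pred: 6+2-1=7
Step 2: prey: 56+28-7=77; pred: 7+3-1=9
Step 3: prey: 77+38-13=102; pred: 9+6-1=14
Step 4: prey: 102+51-28=125; pred: 14+14-2=26
Step 5: prey: 125+62-65=122; pred: 26+32-5=53
Step 6: prey: 122+61-129=54; pred: 53+64-10=107
Step 7: prey: 54+27-115=0; pred: 107+57-21=143

Answer: 0 143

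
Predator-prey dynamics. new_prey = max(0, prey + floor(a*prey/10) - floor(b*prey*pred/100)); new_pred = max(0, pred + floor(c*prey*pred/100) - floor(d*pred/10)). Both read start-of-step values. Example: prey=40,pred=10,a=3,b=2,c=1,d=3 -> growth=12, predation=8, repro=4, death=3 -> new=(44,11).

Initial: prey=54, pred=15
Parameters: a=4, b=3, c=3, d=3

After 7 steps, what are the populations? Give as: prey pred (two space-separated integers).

Step 1: prey: 54+21-24=51; pred: 15+24-4=35
Step 2: prey: 51+20-53=18; pred: 35+53-10=78
Step 3: prey: 18+7-42=0; pred: 78+42-23=97
Step 4: prey: 0+0-0=0; pred: 97+0-29=68
Step 5: prey: 0+0-0=0; pred: 68+0-20=48
Step 6: prey: 0+0-0=0; pred: 48+0-14=34
Step 7: prey: 0+0-0=0; pred: 34+0-10=24

Answer: 0 24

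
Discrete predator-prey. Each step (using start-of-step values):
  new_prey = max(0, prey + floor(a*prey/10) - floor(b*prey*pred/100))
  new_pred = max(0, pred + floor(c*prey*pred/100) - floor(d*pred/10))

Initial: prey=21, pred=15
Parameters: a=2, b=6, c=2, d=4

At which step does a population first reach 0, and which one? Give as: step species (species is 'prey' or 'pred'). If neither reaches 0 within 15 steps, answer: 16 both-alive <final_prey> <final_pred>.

Step 1: prey: 21+4-18=7; pred: 15+6-6=15
Step 2: prey: 7+1-6=2; pred: 15+2-6=11
Step 3: prey: 2+0-1=1; pred: 11+0-4=7
Step 4: prey: 1+0-0=1; pred: 7+0-2=5
Step 5: prey: 1+0-0=1; pred: 5+0-2=3
Step 6: prey: 1+0-0=1; pred: 3+0-1=2
Step 7: prey: 1+0-0=1; pred: 2+0-0=2
Steps 8-15: state stable at prey=1, pred=2 (no change)
No extinction within 15 steps

Answer: 16 both-alive 1 2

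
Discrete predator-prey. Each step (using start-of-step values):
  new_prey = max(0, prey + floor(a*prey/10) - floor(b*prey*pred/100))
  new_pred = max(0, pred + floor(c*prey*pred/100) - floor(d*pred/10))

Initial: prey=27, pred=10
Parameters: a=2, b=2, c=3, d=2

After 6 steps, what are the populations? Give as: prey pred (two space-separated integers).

Answer: 0 43

Derivation:
Step 1: prey: 27+5-5=27; pred: 10+8-2=16
Step 2: prey: 27+5-8=24; pred: 16+12-3=25
Step 3: prey: 24+4-12=16; pred: 25+18-5=38
Step 4: prey: 16+3-12=7; pred: 38+18-7=49
Step 5: prey: 7+1-6=2; pred: 49+10-9=50
Step 6: prey: 2+0-2=0; pred: 50+3-10=43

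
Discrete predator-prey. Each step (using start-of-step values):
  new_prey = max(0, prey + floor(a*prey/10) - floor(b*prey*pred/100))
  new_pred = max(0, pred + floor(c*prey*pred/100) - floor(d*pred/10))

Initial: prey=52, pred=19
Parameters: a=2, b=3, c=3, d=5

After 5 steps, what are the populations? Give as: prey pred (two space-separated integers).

Answer: 0 8

Derivation:
Step 1: prey: 52+10-29=33; pred: 19+29-9=39
Step 2: prey: 33+6-38=1; pred: 39+38-19=58
Step 3: prey: 1+0-1=0; pred: 58+1-29=30
Step 4: prey: 0+0-0=0; pred: 30+0-15=15
Step 5: prey: 0+0-0=0; pred: 15+0-7=8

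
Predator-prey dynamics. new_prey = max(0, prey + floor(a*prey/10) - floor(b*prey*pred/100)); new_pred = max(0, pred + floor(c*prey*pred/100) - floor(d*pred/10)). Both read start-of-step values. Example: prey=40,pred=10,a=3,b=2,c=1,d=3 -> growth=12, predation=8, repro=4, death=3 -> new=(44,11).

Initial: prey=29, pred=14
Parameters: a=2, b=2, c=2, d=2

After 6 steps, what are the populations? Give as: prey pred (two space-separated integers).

Step 1: prey: 29+5-8=26; pred: 14+8-2=20
Step 2: prey: 26+5-10=21; pred: 20+10-4=26
Step 3: prey: 21+4-10=15; pred: 26+10-5=31
Step 4: prey: 15+3-9=9; pred: 31+9-6=34
Step 5: prey: 9+1-6=4; pred: 34+6-6=34
Step 6: prey: 4+0-2=2; pred: 34+2-6=30

Answer: 2 30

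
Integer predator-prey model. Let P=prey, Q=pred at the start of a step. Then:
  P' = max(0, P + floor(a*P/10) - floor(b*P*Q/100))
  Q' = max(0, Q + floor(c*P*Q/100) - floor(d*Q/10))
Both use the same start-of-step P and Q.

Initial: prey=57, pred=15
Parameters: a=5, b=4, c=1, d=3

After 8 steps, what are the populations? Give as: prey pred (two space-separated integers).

Answer: 5 8

Derivation:
Step 1: prey: 57+28-34=51; pred: 15+8-4=19
Step 2: prey: 51+25-38=38; pred: 19+9-5=23
Step 3: prey: 38+19-34=23; pred: 23+8-6=25
Step 4: prey: 23+11-23=11; pred: 25+5-7=23
Step 5: prey: 11+5-10=6; pred: 23+2-6=19
Step 6: prey: 6+3-4=5; pred: 19+1-5=15
Step 7: prey: 5+2-3=4; pred: 15+0-4=11
Step 8: prey: 4+2-1=5; pred: 11+0-3=8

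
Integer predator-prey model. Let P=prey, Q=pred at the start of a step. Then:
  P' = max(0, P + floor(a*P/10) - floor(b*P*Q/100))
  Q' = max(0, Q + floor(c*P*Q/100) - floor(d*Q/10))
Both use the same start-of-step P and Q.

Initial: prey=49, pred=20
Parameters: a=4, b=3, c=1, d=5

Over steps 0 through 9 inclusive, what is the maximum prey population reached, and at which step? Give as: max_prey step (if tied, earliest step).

Answer: 71 9

Derivation:
Step 1: prey: 49+19-29=39; pred: 20+9-10=19
Step 2: prey: 39+15-22=32; pred: 19+7-9=17
Step 3: prey: 32+12-16=28; pred: 17+5-8=14
Step 4: prey: 28+11-11=28; pred: 14+3-7=10
Step 5: prey: 28+11-8=31; pred: 10+2-5=7
Step 6: prey: 31+12-6=37; pred: 7+2-3=6
Step 7: prey: 37+14-6=45; pred: 6+2-3=5
Step 8: prey: 45+18-6=57; pred: 5+2-2=5
Step 9: prey: 57+22-8=71; pred: 5+2-2=5
Max prey = 71 at step 9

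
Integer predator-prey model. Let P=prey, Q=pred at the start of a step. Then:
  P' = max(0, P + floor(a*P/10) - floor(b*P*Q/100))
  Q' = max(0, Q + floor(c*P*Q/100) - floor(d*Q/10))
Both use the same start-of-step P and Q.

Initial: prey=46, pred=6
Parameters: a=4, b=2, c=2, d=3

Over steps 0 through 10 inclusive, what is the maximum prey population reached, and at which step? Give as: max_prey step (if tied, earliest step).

Step 1: prey: 46+18-5=59; pred: 6+5-1=10
Step 2: prey: 59+23-11=71; pred: 10+11-3=18
Step 3: prey: 71+28-25=74; pred: 18+25-5=38
Step 4: prey: 74+29-56=47; pred: 38+56-11=83
Step 5: prey: 47+18-78=0; pred: 83+78-24=137
Step 6: prey: 0+0-0=0; pred: 137+0-41=96
Step 7: prey: 0+0-0=0; pred: 96+0-28=68
Step 8: prey: 0+0-0=0; pred: 68+0-20=48
Step 9: prey: 0+0-0=0; pred: 48+0-14=34
Step 10: prey: 0+0-0=0; pred: 34+0-10=24
Max prey = 74 at step 3

Answer: 74 3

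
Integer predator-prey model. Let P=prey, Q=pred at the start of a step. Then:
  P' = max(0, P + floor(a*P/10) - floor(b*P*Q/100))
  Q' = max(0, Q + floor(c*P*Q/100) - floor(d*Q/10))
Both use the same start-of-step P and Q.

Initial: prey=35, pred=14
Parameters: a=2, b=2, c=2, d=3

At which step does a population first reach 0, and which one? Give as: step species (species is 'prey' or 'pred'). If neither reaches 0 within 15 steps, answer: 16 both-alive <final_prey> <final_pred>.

Step 1: prey: 35+7-9=33; pred: 14+9-4=19
Step 2: prey: 33+6-12=27; pred: 19+12-5=26
Step 3: prey: 27+5-14=18; pred: 26+14-7=33
Step 4: prey: 18+3-11=10; pred: 33+11-9=35
Step 5: prey: 10+2-7=5; pred: 35+7-10=32
Step 6: prey: 5+1-3=3; pred: 32+3-9=26
Step 7: prey: 3+0-1=2; pred: 26+1-7=20
Step 8: prey: 2+0-0=2; pred: 20+0-6=14
Step 9: prey: 2+0-0=2; pred: 14+0-4=10
Step 10: prey: 2+0-0=2; pred: 10+0-3=7
Step 11: prey: 2+0-0=2; pred: 7+0-2=5
Step 12: prey: 2+0-0=2; pred: 5+0-1=4
Step 13: prey: 2+0-0=2; pred: 4+0-1=3
Step 14: prey: 2+0-0=2; pred: 3+0-0=3
Steps 15-15: state stable at prey=2, pred=3 (no change)
No extinction within 15 steps

Answer: 16 both-alive 2 3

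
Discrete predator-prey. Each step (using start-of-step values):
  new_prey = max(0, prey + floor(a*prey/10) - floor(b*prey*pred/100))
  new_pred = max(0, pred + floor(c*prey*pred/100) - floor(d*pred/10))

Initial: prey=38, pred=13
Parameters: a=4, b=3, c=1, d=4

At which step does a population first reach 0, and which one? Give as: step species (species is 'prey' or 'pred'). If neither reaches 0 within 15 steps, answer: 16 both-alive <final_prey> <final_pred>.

Answer: 16 both-alive 44 13

Derivation:
Step 1: prey: 38+15-14=39; pred: 13+4-5=12
Step 2: prey: 39+15-14=40; pred: 12+4-4=12
Step 3: prey: 40+16-14=42; pred: 12+4-4=12
Step 4: prey: 42+16-15=43; pred: 12+5-4=13
Step 5: prey: 43+17-16=44; pred: 13+5-5=13
Step 6: prey: 44+17-17=44; pred: 13+5-5=13
Steps 7-15: state stable at prey=44, pred=13 (no change)
No extinction within 15 steps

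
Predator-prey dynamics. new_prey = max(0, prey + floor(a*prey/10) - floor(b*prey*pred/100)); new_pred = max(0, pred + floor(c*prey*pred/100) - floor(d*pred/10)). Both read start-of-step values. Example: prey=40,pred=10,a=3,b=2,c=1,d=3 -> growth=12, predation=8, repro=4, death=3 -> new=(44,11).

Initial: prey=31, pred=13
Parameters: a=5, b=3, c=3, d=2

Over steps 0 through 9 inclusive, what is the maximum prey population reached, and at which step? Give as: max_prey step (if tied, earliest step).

Answer: 34 1

Derivation:
Step 1: prey: 31+15-12=34; pred: 13+12-2=23
Step 2: prey: 34+17-23=28; pred: 23+23-4=42
Step 3: prey: 28+14-35=7; pred: 42+35-8=69
Step 4: prey: 7+3-14=0; pred: 69+14-13=70
Step 5: prey: 0+0-0=0; pred: 70+0-14=56
Step 6: prey: 0+0-0=0; pred: 56+0-11=45
Step 7: prey: 0+0-0=0; pred: 45+0-9=36
Step 8: prey: 0+0-0=0; pred: 36+0-7=29
Step 9: prey: 0+0-0=0; pred: 29+0-5=24
Max prey = 34 at step 1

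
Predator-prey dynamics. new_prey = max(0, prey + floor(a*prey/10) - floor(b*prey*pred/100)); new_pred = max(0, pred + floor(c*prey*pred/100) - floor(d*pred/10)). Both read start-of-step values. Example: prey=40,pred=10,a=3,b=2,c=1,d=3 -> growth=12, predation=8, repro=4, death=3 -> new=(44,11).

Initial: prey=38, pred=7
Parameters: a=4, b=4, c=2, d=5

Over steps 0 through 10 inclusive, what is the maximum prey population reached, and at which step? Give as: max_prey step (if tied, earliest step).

Answer: 45 2

Derivation:
Step 1: prey: 38+15-10=43; pred: 7+5-3=9
Step 2: prey: 43+17-15=45; pred: 9+7-4=12
Step 3: prey: 45+18-21=42; pred: 12+10-6=16
Step 4: prey: 42+16-26=32; pred: 16+13-8=21
Step 5: prey: 32+12-26=18; pred: 21+13-10=24
Step 6: prey: 18+7-17=8; pred: 24+8-12=20
Step 7: prey: 8+3-6=5; pred: 20+3-10=13
Step 8: prey: 5+2-2=5; pred: 13+1-6=8
Step 9: prey: 5+2-1=6; pred: 8+0-4=4
Step 10: prey: 6+2-0=8; pred: 4+0-2=2
Max prey = 45 at step 2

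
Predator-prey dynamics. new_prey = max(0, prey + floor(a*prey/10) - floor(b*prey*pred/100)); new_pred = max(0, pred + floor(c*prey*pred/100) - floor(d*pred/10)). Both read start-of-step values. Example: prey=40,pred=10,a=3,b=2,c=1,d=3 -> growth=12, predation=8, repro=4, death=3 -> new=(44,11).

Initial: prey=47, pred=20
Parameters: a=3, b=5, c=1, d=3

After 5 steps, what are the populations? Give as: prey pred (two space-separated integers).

Step 1: prey: 47+14-47=14; pred: 20+9-6=23
Step 2: prey: 14+4-16=2; pred: 23+3-6=20
Step 3: prey: 2+0-2=0; pred: 20+0-6=14
Step 4: prey: 0+0-0=0; pred: 14+0-4=10
Step 5: prey: 0+0-0=0; pred: 10+0-3=7

Answer: 0 7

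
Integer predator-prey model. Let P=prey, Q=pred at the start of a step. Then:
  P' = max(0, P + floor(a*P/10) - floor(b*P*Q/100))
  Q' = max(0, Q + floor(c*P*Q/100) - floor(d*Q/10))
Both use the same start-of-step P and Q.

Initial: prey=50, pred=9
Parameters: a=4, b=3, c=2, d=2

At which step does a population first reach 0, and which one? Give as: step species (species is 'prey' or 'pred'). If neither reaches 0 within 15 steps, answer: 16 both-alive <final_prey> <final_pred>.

Step 1: prey: 50+20-13=57; pred: 9+9-1=17
Step 2: prey: 57+22-29=50; pred: 17+19-3=33
Step 3: prey: 50+20-49=21; pred: 33+33-6=60
Step 4: prey: 21+8-37=0; pred: 60+25-12=73
First extinction: prey at step 4

Answer: 4 prey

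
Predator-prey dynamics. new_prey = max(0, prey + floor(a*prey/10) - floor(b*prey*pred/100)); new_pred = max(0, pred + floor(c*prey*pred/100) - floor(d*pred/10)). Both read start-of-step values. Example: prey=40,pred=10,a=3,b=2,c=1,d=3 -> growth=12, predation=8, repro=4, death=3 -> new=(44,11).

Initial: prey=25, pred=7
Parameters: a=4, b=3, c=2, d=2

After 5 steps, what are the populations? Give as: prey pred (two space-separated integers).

Answer: 16 38

Derivation:
Step 1: prey: 25+10-5=30; pred: 7+3-1=9
Step 2: prey: 30+12-8=34; pred: 9+5-1=13
Step 3: prey: 34+13-13=34; pred: 13+8-2=19
Step 4: prey: 34+13-19=28; pred: 19+12-3=28
Step 5: prey: 28+11-23=16; pred: 28+15-5=38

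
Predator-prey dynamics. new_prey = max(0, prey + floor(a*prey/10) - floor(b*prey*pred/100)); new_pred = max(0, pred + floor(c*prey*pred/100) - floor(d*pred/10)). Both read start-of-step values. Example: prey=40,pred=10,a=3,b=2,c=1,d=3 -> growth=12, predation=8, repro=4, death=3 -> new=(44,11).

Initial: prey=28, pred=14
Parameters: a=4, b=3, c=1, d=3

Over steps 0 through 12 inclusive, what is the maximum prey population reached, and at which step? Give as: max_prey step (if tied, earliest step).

Step 1: prey: 28+11-11=28; pred: 14+3-4=13
Step 2: prey: 28+11-10=29; pred: 13+3-3=13
Step 3: prey: 29+11-11=29; pred: 13+3-3=13
Step 4: prey: 29+11-11=29; pred: 13+3-3=13
Step 5: prey: 29+11-11=29; pred: 13+3-3=13
Step 6: prey: 29+11-11=29; pred: 13+3-3=13
Step 7: prey: 29+11-11=29; pred: 13+3-3=13
Step 8: prey: 29+11-11=29; pred: 13+3-3=13
Step 9: prey: 29+11-11=29; pred: 13+3-3=13
Step 10: prey: 29+11-11=29; pred: 13+3-3=13
Step 11: prey: 29+11-11=29; pred: 13+3-3=13
Step 12: prey: 29+11-11=29; pred: 13+3-3=13
Max prey = 29 at step 2

Answer: 29 2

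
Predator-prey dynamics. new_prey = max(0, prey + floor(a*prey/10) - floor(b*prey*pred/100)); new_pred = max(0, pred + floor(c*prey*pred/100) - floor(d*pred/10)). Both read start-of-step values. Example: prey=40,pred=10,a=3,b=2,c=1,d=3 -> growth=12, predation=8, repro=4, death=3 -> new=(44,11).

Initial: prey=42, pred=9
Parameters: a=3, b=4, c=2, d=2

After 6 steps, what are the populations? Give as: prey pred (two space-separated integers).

Step 1: prey: 42+12-15=39; pred: 9+7-1=15
Step 2: prey: 39+11-23=27; pred: 15+11-3=23
Step 3: prey: 27+8-24=11; pred: 23+12-4=31
Step 4: prey: 11+3-13=1; pred: 31+6-6=31
Step 5: prey: 1+0-1=0; pred: 31+0-6=25
Step 6: prey: 0+0-0=0; pred: 25+0-5=20

Answer: 0 20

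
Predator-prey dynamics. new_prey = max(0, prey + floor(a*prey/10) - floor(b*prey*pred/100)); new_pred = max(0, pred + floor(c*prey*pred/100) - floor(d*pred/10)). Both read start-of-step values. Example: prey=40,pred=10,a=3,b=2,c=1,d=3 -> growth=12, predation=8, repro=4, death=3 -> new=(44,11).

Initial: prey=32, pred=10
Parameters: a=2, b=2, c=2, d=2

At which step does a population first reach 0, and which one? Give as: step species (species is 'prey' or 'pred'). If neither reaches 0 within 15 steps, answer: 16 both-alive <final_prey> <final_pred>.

Answer: 16 both-alive 1 7

Derivation:
Step 1: prey: 32+6-6=32; pred: 10+6-2=14
Step 2: prey: 32+6-8=30; pred: 14+8-2=20
Step 3: prey: 30+6-12=24; pred: 20+12-4=28
Step 4: prey: 24+4-13=15; pred: 28+13-5=36
Step 5: prey: 15+3-10=8; pred: 36+10-7=39
Step 6: prey: 8+1-6=3; pred: 39+6-7=38
Step 7: prey: 3+0-2=1; pred: 38+2-7=33
Step 8: prey: 1+0-0=1; pred: 33+0-6=27
Step 9: prey: 1+0-0=1; pred: 27+0-5=22
Step 10: prey: 1+0-0=1; pred: 22+0-4=18
Step 11: prey: 1+0-0=1; pred: 18+0-3=15
Step 12: prey: 1+0-0=1; pred: 15+0-3=12
Step 13: prey: 1+0-0=1; pred: 12+0-2=10
Step 14: prey: 1+0-0=1; pred: 10+0-2=8
Step 15: prey: 1+0-0=1; pred: 8+0-1=7
No extinction within 15 steps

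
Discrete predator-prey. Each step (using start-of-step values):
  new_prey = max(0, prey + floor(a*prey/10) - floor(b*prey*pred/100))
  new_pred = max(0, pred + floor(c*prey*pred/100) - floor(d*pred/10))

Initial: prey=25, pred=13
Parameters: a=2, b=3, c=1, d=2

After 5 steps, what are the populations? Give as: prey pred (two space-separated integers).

Answer: 9 12

Derivation:
Step 1: prey: 25+5-9=21; pred: 13+3-2=14
Step 2: prey: 21+4-8=17; pred: 14+2-2=14
Step 3: prey: 17+3-7=13; pred: 14+2-2=14
Step 4: prey: 13+2-5=10; pred: 14+1-2=13
Step 5: prey: 10+2-3=9; pred: 13+1-2=12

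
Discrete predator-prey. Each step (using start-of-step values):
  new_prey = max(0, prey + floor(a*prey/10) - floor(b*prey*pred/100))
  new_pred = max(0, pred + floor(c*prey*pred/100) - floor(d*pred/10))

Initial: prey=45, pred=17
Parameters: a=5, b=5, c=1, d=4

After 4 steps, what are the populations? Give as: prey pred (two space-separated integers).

Step 1: prey: 45+22-38=29; pred: 17+7-6=18
Step 2: prey: 29+14-26=17; pred: 18+5-7=16
Step 3: prey: 17+8-13=12; pred: 16+2-6=12
Step 4: prey: 12+6-7=11; pred: 12+1-4=9

Answer: 11 9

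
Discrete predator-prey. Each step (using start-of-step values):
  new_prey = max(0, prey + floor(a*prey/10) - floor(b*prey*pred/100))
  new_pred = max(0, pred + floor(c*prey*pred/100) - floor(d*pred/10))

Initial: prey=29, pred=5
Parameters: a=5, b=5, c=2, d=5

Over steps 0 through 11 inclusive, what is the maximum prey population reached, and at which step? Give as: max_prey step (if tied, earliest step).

Answer: 60 4

Derivation:
Step 1: prey: 29+14-7=36; pred: 5+2-2=5
Step 2: prey: 36+18-9=45; pred: 5+3-2=6
Step 3: prey: 45+22-13=54; pred: 6+5-3=8
Step 4: prey: 54+27-21=60; pred: 8+8-4=12
Step 5: prey: 60+30-36=54; pred: 12+14-6=20
Step 6: prey: 54+27-54=27; pred: 20+21-10=31
Step 7: prey: 27+13-41=0; pred: 31+16-15=32
Step 8: prey: 0+0-0=0; pred: 32+0-16=16
Step 9: prey: 0+0-0=0; pred: 16+0-8=8
Step 10: prey: 0+0-0=0; pred: 8+0-4=4
Step 11: prey: 0+0-0=0; pred: 4+0-2=2
Max prey = 60 at step 4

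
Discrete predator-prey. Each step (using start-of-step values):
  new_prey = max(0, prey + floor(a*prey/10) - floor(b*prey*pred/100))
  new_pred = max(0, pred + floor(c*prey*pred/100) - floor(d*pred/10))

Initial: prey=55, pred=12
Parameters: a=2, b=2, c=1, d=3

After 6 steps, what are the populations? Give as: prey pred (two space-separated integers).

Step 1: prey: 55+11-13=53; pred: 12+6-3=15
Step 2: prey: 53+10-15=48; pred: 15+7-4=18
Step 3: prey: 48+9-17=40; pred: 18+8-5=21
Step 4: prey: 40+8-16=32; pred: 21+8-6=23
Step 5: prey: 32+6-14=24; pred: 23+7-6=24
Step 6: prey: 24+4-11=17; pred: 24+5-7=22

Answer: 17 22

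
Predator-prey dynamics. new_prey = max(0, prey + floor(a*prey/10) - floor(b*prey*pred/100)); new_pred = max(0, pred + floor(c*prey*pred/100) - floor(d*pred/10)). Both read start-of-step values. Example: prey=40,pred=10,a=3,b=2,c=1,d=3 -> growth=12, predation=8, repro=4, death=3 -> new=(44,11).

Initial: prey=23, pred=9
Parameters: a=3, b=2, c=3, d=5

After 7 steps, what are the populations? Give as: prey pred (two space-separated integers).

Answer: 10 31

Derivation:
Step 1: prey: 23+6-4=25; pred: 9+6-4=11
Step 2: prey: 25+7-5=27; pred: 11+8-5=14
Step 3: prey: 27+8-7=28; pred: 14+11-7=18
Step 4: prey: 28+8-10=26; pred: 18+15-9=24
Step 5: prey: 26+7-12=21; pred: 24+18-12=30
Step 6: prey: 21+6-12=15; pred: 30+18-15=33
Step 7: prey: 15+4-9=10; pred: 33+14-16=31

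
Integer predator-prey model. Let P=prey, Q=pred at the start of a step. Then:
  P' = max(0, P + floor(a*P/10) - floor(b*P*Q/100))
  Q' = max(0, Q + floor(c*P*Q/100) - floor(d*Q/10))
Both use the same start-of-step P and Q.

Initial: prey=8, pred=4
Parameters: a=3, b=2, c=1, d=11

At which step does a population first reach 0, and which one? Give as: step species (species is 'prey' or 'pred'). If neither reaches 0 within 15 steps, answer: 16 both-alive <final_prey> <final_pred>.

Step 1: prey: 8+2-0=10; pred: 4+0-4=0
First extinction: pred at step 1

Answer: 1 pred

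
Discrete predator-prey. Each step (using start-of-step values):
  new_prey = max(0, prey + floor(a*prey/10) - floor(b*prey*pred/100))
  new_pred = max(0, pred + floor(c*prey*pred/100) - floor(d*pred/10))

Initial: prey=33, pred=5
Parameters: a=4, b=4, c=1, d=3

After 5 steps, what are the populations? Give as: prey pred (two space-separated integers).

Answer: 68 11

Derivation:
Step 1: prey: 33+13-6=40; pred: 5+1-1=5
Step 2: prey: 40+16-8=48; pred: 5+2-1=6
Step 3: prey: 48+19-11=56; pred: 6+2-1=7
Step 4: prey: 56+22-15=63; pred: 7+3-2=8
Step 5: prey: 63+25-20=68; pred: 8+5-2=11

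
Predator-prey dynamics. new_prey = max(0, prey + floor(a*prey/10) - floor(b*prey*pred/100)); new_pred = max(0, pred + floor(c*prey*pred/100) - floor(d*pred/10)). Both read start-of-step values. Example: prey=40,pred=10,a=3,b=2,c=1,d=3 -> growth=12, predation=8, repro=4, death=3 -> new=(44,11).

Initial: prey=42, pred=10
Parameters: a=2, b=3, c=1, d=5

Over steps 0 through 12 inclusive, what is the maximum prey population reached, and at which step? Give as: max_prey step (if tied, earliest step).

Answer: 71 12

Derivation:
Step 1: prey: 42+8-12=38; pred: 10+4-5=9
Step 2: prey: 38+7-10=35; pred: 9+3-4=8
Step 3: prey: 35+7-8=34; pred: 8+2-4=6
Step 4: prey: 34+6-6=34; pred: 6+2-3=5
Step 5: prey: 34+6-5=35; pred: 5+1-2=4
Step 6: prey: 35+7-4=38; pred: 4+1-2=3
Step 7: prey: 38+7-3=42; pred: 3+1-1=3
Step 8: prey: 42+8-3=47; pred: 3+1-1=3
Step 9: prey: 47+9-4=52; pred: 3+1-1=3
Step 10: prey: 52+10-4=58; pred: 3+1-1=3
Step 11: prey: 58+11-5=64; pred: 3+1-1=3
Step 12: prey: 64+12-5=71; pred: 3+1-1=3
Max prey = 71 at step 12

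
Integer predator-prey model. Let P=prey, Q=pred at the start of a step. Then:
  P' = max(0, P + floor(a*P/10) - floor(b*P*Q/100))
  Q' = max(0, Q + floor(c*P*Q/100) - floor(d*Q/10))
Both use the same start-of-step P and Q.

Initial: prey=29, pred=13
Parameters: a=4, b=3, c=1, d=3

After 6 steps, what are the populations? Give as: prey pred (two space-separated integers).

Step 1: prey: 29+11-11=29; pred: 13+3-3=13
Step 2: prey: 29+11-11=29; pred: 13+3-3=13
Step 3: prey: 29+11-11=29; pred: 13+3-3=13
Step 4: prey: 29+11-11=29; pred: 13+3-3=13
Step 5: prey: 29+11-11=29; pred: 13+3-3=13
Step 6: prey: 29+11-11=29; pred: 13+3-3=13

Answer: 29 13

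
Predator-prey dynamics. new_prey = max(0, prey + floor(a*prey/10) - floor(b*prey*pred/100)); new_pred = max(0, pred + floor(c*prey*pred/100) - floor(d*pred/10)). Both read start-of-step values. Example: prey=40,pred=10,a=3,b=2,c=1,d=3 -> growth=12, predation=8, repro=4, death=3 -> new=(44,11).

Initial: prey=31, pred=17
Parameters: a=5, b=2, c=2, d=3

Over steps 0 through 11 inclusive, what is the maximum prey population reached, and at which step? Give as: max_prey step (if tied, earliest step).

Step 1: prey: 31+15-10=36; pred: 17+10-5=22
Step 2: prey: 36+18-15=39; pred: 22+15-6=31
Step 3: prey: 39+19-24=34; pred: 31+24-9=46
Step 4: prey: 34+17-31=20; pred: 46+31-13=64
Step 5: prey: 20+10-25=5; pred: 64+25-19=70
Step 6: prey: 5+2-7=0; pred: 70+7-21=56
Step 7: prey: 0+0-0=0; pred: 56+0-16=40
Step 8: prey: 0+0-0=0; pred: 40+0-12=28
Step 9: prey: 0+0-0=0; pred: 28+0-8=20
Step 10: prey: 0+0-0=0; pred: 20+0-6=14
Step 11: prey: 0+0-0=0; pred: 14+0-4=10
Max prey = 39 at step 2

Answer: 39 2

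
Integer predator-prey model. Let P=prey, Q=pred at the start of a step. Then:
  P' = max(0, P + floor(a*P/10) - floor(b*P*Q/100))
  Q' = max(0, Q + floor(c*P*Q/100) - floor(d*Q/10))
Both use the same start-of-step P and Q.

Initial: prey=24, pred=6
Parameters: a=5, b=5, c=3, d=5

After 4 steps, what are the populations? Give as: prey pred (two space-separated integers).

Answer: 26 20

Derivation:
Step 1: prey: 24+12-7=29; pred: 6+4-3=7
Step 2: prey: 29+14-10=33; pred: 7+6-3=10
Step 3: prey: 33+16-16=33; pred: 10+9-5=14
Step 4: prey: 33+16-23=26; pred: 14+13-7=20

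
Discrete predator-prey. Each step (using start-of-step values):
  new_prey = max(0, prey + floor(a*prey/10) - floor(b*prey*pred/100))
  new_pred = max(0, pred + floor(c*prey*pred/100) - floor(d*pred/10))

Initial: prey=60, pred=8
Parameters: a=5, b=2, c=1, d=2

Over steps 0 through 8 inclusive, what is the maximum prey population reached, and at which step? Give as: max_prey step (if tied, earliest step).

Answer: 121 3

Derivation:
Step 1: prey: 60+30-9=81; pred: 8+4-1=11
Step 2: prey: 81+40-17=104; pred: 11+8-2=17
Step 3: prey: 104+52-35=121; pred: 17+17-3=31
Step 4: prey: 121+60-75=106; pred: 31+37-6=62
Step 5: prey: 106+53-131=28; pred: 62+65-12=115
Step 6: prey: 28+14-64=0; pred: 115+32-23=124
Step 7: prey: 0+0-0=0; pred: 124+0-24=100
Step 8: prey: 0+0-0=0; pred: 100+0-20=80
Max prey = 121 at step 3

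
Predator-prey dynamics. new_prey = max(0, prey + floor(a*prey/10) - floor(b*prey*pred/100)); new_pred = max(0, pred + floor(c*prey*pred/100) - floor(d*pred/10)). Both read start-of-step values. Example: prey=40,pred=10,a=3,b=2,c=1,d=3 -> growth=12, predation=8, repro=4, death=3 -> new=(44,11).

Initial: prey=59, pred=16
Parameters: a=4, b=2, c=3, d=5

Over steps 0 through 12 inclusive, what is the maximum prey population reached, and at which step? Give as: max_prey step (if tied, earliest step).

Answer: 64 1

Derivation:
Step 1: prey: 59+23-18=64; pred: 16+28-8=36
Step 2: prey: 64+25-46=43; pred: 36+69-18=87
Step 3: prey: 43+17-74=0; pred: 87+112-43=156
Step 4: prey: 0+0-0=0; pred: 156+0-78=78
Step 5: prey: 0+0-0=0; pred: 78+0-39=39
Step 6: prey: 0+0-0=0; pred: 39+0-19=20
Step 7: prey: 0+0-0=0; pred: 20+0-10=10
Step 8: prey: 0+0-0=0; pred: 10+0-5=5
Step 9: prey: 0+0-0=0; pred: 5+0-2=3
Step 10: prey: 0+0-0=0; pred: 3+0-1=2
Step 11: prey: 0+0-0=0; pred: 2+0-1=1
Step 12: prey: 0+0-0=0; pred: 1+0-0=1
Max prey = 64 at step 1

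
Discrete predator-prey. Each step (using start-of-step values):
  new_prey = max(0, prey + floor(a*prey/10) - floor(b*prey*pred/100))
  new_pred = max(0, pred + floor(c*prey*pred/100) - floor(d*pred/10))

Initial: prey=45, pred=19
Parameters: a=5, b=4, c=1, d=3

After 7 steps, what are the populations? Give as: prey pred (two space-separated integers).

Step 1: prey: 45+22-34=33; pred: 19+8-5=22
Step 2: prey: 33+16-29=20; pred: 22+7-6=23
Step 3: prey: 20+10-18=12; pred: 23+4-6=21
Step 4: prey: 12+6-10=8; pred: 21+2-6=17
Step 5: prey: 8+4-5=7; pred: 17+1-5=13
Step 6: prey: 7+3-3=7; pred: 13+0-3=10
Step 7: prey: 7+3-2=8; pred: 10+0-3=7

Answer: 8 7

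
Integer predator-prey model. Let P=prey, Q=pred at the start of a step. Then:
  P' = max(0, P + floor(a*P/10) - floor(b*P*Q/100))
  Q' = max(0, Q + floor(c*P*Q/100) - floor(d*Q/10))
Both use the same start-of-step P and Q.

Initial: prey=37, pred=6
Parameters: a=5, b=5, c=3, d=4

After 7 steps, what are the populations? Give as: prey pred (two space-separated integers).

Answer: 0 11

Derivation:
Step 1: prey: 37+18-11=44; pred: 6+6-2=10
Step 2: prey: 44+22-22=44; pred: 10+13-4=19
Step 3: prey: 44+22-41=25; pred: 19+25-7=37
Step 4: prey: 25+12-46=0; pred: 37+27-14=50
Step 5: prey: 0+0-0=0; pred: 50+0-20=30
Step 6: prey: 0+0-0=0; pred: 30+0-12=18
Step 7: prey: 0+0-0=0; pred: 18+0-7=11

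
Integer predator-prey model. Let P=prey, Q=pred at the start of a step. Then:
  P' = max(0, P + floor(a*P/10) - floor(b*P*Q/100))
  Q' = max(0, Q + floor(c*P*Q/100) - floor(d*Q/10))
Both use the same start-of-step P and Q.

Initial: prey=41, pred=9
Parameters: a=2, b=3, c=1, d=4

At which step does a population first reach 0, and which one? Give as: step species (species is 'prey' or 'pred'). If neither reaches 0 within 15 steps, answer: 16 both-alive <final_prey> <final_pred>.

Answer: 16 both-alive 30 7

Derivation:
Step 1: prey: 41+8-11=38; pred: 9+3-3=9
Step 2: prey: 38+7-10=35; pred: 9+3-3=9
Step 3: prey: 35+7-9=33; pred: 9+3-3=9
Step 4: prey: 33+6-8=31; pred: 9+2-3=8
Step 5: prey: 31+6-7=30; pred: 8+2-3=7
Step 6: prey: 30+6-6=30; pred: 7+2-2=7
Steps 7-15: state stable at prey=30, pred=7 (no change)
No extinction within 15 steps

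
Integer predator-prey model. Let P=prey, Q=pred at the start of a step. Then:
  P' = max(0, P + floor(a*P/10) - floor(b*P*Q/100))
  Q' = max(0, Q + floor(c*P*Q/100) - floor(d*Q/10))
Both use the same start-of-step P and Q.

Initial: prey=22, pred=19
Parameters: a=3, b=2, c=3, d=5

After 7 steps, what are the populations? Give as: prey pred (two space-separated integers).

Answer: 11 11

Derivation:
Step 1: prey: 22+6-8=20; pred: 19+12-9=22
Step 2: prey: 20+6-8=18; pred: 22+13-11=24
Step 3: prey: 18+5-8=15; pred: 24+12-12=24
Step 4: prey: 15+4-7=12; pred: 24+10-12=22
Step 5: prey: 12+3-5=10; pred: 22+7-11=18
Step 6: prey: 10+3-3=10; pred: 18+5-9=14
Step 7: prey: 10+3-2=11; pred: 14+4-7=11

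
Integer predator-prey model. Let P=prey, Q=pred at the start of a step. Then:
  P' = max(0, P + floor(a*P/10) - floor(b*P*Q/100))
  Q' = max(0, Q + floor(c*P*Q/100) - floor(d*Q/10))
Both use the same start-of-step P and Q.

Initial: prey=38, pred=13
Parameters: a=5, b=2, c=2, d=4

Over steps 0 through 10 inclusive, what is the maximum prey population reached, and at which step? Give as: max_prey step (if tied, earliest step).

Step 1: prey: 38+19-9=48; pred: 13+9-5=17
Step 2: prey: 48+24-16=56; pred: 17+16-6=27
Step 3: prey: 56+28-30=54; pred: 27+30-10=47
Step 4: prey: 54+27-50=31; pred: 47+50-18=79
Step 5: prey: 31+15-48=0; pred: 79+48-31=96
Step 6: prey: 0+0-0=0; pred: 96+0-38=58
Step 7: prey: 0+0-0=0; pred: 58+0-23=35
Step 8: prey: 0+0-0=0; pred: 35+0-14=21
Step 9: prey: 0+0-0=0; pred: 21+0-8=13
Step 10: prey: 0+0-0=0; pred: 13+0-5=8
Max prey = 56 at step 2

Answer: 56 2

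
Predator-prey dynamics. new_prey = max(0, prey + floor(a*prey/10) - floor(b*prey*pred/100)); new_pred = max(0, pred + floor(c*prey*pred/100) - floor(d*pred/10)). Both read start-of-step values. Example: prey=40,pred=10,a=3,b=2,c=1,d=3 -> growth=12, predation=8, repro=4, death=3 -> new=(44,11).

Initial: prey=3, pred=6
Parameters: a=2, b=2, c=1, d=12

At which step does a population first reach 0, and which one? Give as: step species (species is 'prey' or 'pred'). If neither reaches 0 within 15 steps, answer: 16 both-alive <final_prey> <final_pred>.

Step 1: prey: 3+0-0=3; pred: 6+0-7=0
First extinction: pred at step 1

Answer: 1 pred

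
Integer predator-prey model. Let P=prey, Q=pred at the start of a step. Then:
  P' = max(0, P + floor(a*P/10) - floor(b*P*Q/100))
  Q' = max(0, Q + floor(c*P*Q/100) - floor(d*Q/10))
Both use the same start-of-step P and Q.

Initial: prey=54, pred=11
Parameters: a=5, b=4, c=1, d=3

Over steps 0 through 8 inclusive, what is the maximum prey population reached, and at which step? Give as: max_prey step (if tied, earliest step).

Step 1: prey: 54+27-23=58; pred: 11+5-3=13
Step 2: prey: 58+29-30=57; pred: 13+7-3=17
Step 3: prey: 57+28-38=47; pred: 17+9-5=21
Step 4: prey: 47+23-39=31; pred: 21+9-6=24
Step 5: prey: 31+15-29=17; pred: 24+7-7=24
Step 6: prey: 17+8-16=9; pred: 24+4-7=21
Step 7: prey: 9+4-7=6; pred: 21+1-6=16
Step 8: prey: 6+3-3=6; pred: 16+0-4=12
Max prey = 58 at step 1

Answer: 58 1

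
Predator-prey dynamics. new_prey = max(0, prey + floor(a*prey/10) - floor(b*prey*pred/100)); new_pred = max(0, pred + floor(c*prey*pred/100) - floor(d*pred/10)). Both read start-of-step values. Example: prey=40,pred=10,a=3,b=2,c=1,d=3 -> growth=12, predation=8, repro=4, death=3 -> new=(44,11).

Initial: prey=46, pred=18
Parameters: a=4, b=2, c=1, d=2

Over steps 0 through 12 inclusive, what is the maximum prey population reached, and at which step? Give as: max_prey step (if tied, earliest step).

Step 1: prey: 46+18-16=48; pred: 18+8-3=23
Step 2: prey: 48+19-22=45; pred: 23+11-4=30
Step 3: prey: 45+18-27=36; pred: 30+13-6=37
Step 4: prey: 36+14-26=24; pred: 37+13-7=43
Step 5: prey: 24+9-20=13; pred: 43+10-8=45
Step 6: prey: 13+5-11=7; pred: 45+5-9=41
Step 7: prey: 7+2-5=4; pred: 41+2-8=35
Step 8: prey: 4+1-2=3; pred: 35+1-7=29
Step 9: prey: 3+1-1=3; pred: 29+0-5=24
Step 10: prey: 3+1-1=3; pred: 24+0-4=20
Step 11: prey: 3+1-1=3; pred: 20+0-4=16
Step 12: prey: 3+1-0=4; pred: 16+0-3=13
Max prey = 48 at step 1

Answer: 48 1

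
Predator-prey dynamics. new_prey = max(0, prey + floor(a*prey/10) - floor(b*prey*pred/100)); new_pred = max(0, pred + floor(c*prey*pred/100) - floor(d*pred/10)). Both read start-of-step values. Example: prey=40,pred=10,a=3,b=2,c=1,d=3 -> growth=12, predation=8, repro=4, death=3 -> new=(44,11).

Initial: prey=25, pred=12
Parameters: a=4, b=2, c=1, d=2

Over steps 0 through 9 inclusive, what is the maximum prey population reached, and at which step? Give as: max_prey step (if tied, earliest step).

Step 1: prey: 25+10-6=29; pred: 12+3-2=13
Step 2: prey: 29+11-7=33; pred: 13+3-2=14
Step 3: prey: 33+13-9=37; pred: 14+4-2=16
Step 4: prey: 37+14-11=40; pred: 16+5-3=18
Step 5: prey: 40+16-14=42; pred: 18+7-3=22
Step 6: prey: 42+16-18=40; pred: 22+9-4=27
Step 7: prey: 40+16-21=35; pred: 27+10-5=32
Step 8: prey: 35+14-22=27; pred: 32+11-6=37
Step 9: prey: 27+10-19=18; pred: 37+9-7=39
Max prey = 42 at step 5

Answer: 42 5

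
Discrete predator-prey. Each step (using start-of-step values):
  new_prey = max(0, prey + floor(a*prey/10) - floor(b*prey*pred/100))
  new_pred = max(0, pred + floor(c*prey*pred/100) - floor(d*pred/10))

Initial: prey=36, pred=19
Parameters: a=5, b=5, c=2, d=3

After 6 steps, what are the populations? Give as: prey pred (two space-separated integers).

Answer: 0 9

Derivation:
Step 1: prey: 36+18-34=20; pred: 19+13-5=27
Step 2: prey: 20+10-27=3; pred: 27+10-8=29
Step 3: prey: 3+1-4=0; pred: 29+1-8=22
Step 4: prey: 0+0-0=0; pred: 22+0-6=16
Step 5: prey: 0+0-0=0; pred: 16+0-4=12
Step 6: prey: 0+0-0=0; pred: 12+0-3=9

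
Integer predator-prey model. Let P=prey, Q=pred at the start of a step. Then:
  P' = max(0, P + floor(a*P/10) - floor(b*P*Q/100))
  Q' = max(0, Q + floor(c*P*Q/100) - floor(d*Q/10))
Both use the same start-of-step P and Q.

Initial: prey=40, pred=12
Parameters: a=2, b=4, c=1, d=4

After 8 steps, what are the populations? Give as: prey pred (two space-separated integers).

Step 1: prey: 40+8-19=29; pred: 12+4-4=12
Step 2: prey: 29+5-13=21; pred: 12+3-4=11
Step 3: prey: 21+4-9=16; pred: 11+2-4=9
Step 4: prey: 16+3-5=14; pred: 9+1-3=7
Step 5: prey: 14+2-3=13; pred: 7+0-2=5
Step 6: prey: 13+2-2=13; pred: 5+0-2=3
Step 7: prey: 13+2-1=14; pred: 3+0-1=2
Step 8: prey: 14+2-1=15; pred: 2+0-0=2

Answer: 15 2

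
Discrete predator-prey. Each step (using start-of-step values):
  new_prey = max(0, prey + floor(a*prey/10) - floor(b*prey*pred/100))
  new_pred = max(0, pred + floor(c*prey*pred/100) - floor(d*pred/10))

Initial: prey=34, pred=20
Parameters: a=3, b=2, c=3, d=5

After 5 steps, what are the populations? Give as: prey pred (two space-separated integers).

Step 1: prey: 34+10-13=31; pred: 20+20-10=30
Step 2: prey: 31+9-18=22; pred: 30+27-15=42
Step 3: prey: 22+6-18=10; pred: 42+27-21=48
Step 4: prey: 10+3-9=4; pred: 48+14-24=38
Step 5: prey: 4+1-3=2; pred: 38+4-19=23

Answer: 2 23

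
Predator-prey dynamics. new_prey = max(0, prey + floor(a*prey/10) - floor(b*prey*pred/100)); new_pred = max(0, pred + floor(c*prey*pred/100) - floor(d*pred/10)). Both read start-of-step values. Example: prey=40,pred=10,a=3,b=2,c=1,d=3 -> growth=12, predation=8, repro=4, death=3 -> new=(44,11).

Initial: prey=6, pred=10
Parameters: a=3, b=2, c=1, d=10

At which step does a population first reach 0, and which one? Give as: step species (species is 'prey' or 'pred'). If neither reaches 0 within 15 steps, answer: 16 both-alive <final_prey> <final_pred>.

Step 1: prey: 6+1-1=6; pred: 10+0-10=0
First extinction: pred at step 1

Answer: 1 pred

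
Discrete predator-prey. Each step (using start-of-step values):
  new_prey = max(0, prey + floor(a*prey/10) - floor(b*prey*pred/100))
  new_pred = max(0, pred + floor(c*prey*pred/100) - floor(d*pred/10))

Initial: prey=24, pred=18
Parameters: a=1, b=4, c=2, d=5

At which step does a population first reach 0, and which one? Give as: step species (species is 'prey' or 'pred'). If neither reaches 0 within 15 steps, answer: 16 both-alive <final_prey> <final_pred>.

Answer: 16 both-alive 2 1

Derivation:
Step 1: prey: 24+2-17=9; pred: 18+8-9=17
Step 2: prey: 9+0-6=3; pred: 17+3-8=12
Step 3: prey: 3+0-1=2; pred: 12+0-6=6
Step 4: prey: 2+0-0=2; pred: 6+0-3=3
Step 5: prey: 2+0-0=2; pred: 3+0-1=2
Step 6: prey: 2+0-0=2; pred: 2+0-1=1
Step 7: prey: 2+0-0=2; pred: 1+0-0=1
Steps 8-15: state stable at prey=2, pred=1 (no change)
No extinction within 15 steps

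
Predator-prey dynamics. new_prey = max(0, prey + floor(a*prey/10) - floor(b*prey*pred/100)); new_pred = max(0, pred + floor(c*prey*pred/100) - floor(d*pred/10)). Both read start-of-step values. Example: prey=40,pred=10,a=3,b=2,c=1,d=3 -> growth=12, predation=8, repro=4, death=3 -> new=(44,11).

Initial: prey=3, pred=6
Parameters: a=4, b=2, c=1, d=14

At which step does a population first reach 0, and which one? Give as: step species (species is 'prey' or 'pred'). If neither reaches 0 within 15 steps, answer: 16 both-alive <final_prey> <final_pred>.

Answer: 1 pred

Derivation:
Step 1: prey: 3+1-0=4; pred: 6+0-8=0
First extinction: pred at step 1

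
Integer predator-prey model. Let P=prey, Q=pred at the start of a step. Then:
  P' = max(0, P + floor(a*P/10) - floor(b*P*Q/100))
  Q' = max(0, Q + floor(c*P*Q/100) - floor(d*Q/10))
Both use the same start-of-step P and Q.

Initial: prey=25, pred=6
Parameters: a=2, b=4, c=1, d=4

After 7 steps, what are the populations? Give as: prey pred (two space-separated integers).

Step 1: prey: 25+5-6=24; pred: 6+1-2=5
Step 2: prey: 24+4-4=24; pred: 5+1-2=4
Step 3: prey: 24+4-3=25; pred: 4+0-1=3
Step 4: prey: 25+5-3=27; pred: 3+0-1=2
Step 5: prey: 27+5-2=30; pred: 2+0-0=2
Step 6: prey: 30+6-2=34; pred: 2+0-0=2
Step 7: prey: 34+6-2=38; pred: 2+0-0=2

Answer: 38 2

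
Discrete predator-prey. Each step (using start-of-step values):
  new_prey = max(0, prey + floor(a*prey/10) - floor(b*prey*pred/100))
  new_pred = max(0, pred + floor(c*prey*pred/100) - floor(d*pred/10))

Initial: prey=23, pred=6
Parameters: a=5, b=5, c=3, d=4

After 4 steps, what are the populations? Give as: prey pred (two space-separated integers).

Step 1: prey: 23+11-6=28; pred: 6+4-2=8
Step 2: prey: 28+14-11=31; pred: 8+6-3=11
Step 3: prey: 31+15-17=29; pred: 11+10-4=17
Step 4: prey: 29+14-24=19; pred: 17+14-6=25

Answer: 19 25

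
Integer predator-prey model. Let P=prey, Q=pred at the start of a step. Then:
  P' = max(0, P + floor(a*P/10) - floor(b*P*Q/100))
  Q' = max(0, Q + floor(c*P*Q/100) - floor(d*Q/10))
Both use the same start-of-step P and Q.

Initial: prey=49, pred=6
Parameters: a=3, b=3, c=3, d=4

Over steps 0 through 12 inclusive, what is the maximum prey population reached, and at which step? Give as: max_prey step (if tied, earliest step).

Step 1: prey: 49+14-8=55; pred: 6+8-2=12
Step 2: prey: 55+16-19=52; pred: 12+19-4=27
Step 3: prey: 52+15-42=25; pred: 27+42-10=59
Step 4: prey: 25+7-44=0; pred: 59+44-23=80
Step 5: prey: 0+0-0=0; pred: 80+0-32=48
Step 6: prey: 0+0-0=0; pred: 48+0-19=29
Step 7: prey: 0+0-0=0; pred: 29+0-11=18
Step 8: prey: 0+0-0=0; pred: 18+0-7=11
Step 9: prey: 0+0-0=0; pred: 11+0-4=7
Step 10: prey: 0+0-0=0; pred: 7+0-2=5
Step 11: prey: 0+0-0=0; pred: 5+0-2=3
Step 12: prey: 0+0-0=0; pred: 3+0-1=2
Max prey = 55 at step 1

Answer: 55 1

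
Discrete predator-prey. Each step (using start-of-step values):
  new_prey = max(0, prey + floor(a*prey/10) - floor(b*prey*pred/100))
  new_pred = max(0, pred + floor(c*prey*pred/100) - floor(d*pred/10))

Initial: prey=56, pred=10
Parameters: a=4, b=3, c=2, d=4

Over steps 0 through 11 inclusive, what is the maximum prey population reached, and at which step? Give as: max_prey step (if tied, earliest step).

Answer: 62 1

Derivation:
Step 1: prey: 56+22-16=62; pred: 10+11-4=17
Step 2: prey: 62+24-31=55; pred: 17+21-6=32
Step 3: prey: 55+22-52=25; pred: 32+35-12=55
Step 4: prey: 25+10-41=0; pred: 55+27-22=60
Step 5: prey: 0+0-0=0; pred: 60+0-24=36
Step 6: prey: 0+0-0=0; pred: 36+0-14=22
Step 7: prey: 0+0-0=0; pred: 22+0-8=14
Step 8: prey: 0+0-0=0; pred: 14+0-5=9
Step 9: prey: 0+0-0=0; pred: 9+0-3=6
Step 10: prey: 0+0-0=0; pred: 6+0-2=4
Step 11: prey: 0+0-0=0; pred: 4+0-1=3
Max prey = 62 at step 1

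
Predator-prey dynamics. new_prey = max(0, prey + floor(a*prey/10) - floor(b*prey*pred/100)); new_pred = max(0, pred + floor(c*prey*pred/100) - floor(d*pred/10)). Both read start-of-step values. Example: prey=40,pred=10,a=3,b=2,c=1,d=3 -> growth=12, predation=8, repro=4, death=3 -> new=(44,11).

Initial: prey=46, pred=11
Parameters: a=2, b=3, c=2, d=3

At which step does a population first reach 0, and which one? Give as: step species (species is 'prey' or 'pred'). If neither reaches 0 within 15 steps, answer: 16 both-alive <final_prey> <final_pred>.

Answer: 16 both-alive 1 3

Derivation:
Step 1: prey: 46+9-15=40; pred: 11+10-3=18
Step 2: prey: 40+8-21=27; pred: 18+14-5=27
Step 3: prey: 27+5-21=11; pred: 27+14-8=33
Step 4: prey: 11+2-10=3; pred: 33+7-9=31
Step 5: prey: 3+0-2=1; pred: 31+1-9=23
Step 6: prey: 1+0-0=1; pred: 23+0-6=17
Step 7: prey: 1+0-0=1; pred: 17+0-5=12
Step 8: prey: 1+0-0=1; pred: 12+0-3=9
Step 9: prey: 1+0-0=1; pred: 9+0-2=7
Step 10: prey: 1+0-0=1; pred: 7+0-2=5
Step 11: prey: 1+0-0=1; pred: 5+0-1=4
Step 12: prey: 1+0-0=1; pred: 4+0-1=3
Step 13: prey: 1+0-0=1; pred: 3+0-0=3
Steps 14-15: state stable at prey=1, pred=3 (no change)
No extinction within 15 steps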